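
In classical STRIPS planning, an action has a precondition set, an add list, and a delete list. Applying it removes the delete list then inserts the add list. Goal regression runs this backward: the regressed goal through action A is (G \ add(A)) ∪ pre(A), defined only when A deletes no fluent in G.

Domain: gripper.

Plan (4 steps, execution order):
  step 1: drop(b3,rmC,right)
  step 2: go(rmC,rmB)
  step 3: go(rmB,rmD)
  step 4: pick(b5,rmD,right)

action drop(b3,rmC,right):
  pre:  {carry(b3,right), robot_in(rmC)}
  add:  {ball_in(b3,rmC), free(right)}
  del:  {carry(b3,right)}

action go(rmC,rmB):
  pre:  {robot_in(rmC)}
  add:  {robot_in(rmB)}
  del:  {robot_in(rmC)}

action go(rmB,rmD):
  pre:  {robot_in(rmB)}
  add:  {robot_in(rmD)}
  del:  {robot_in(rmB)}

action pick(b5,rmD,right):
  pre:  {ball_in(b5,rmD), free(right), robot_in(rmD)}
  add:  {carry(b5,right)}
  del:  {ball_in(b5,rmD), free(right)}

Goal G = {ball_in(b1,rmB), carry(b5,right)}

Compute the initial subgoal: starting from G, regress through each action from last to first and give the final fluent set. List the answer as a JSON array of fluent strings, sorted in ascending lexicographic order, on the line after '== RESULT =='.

Regress step by step:
  through step 4 (pick(b5,rmD,right)): drop {carry(b5,right)}, keep {ball_in(b1,rmB)}, require {ball_in(b5,rmD), free(right), robot_in(rmD)}
    → {ball_in(b1,rmB), ball_in(b5,rmD), free(right), robot_in(rmD)}
  through step 3 (go(rmB,rmD)): drop {robot_in(rmD)}, keep {ball_in(b1,rmB), ball_in(b5,rmD), free(right)}, require {robot_in(rmB)}
    → {ball_in(b1,rmB), ball_in(b5,rmD), free(right), robot_in(rmB)}
  through step 2 (go(rmC,rmB)): drop {robot_in(rmB)}, keep {ball_in(b1,rmB), ball_in(b5,rmD), free(right)}, require {robot_in(rmC)}
    → {ball_in(b1,rmB), ball_in(b5,rmD), free(right), robot_in(rmC)}
  through step 1 (drop(b3,rmC,right)): drop {free(right)}, keep {ball_in(b1,rmB), ball_in(b5,rmD), robot_in(rmC)}, require {carry(b3,right), robot_in(rmC)}
    → {ball_in(b1,rmB), ball_in(b5,rmD), carry(b3,right), robot_in(rmC)}

== RESULT ==
["ball_in(b1,rmB)", "ball_in(b5,rmD)", "carry(b3,right)", "robot_in(rmC)"]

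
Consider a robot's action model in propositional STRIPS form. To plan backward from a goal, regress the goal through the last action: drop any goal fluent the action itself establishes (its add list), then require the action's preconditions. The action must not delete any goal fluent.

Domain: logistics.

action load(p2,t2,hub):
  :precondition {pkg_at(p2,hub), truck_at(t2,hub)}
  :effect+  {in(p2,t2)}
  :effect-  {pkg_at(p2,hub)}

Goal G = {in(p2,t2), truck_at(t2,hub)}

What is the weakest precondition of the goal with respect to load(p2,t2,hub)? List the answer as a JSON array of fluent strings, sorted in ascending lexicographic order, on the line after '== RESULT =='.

Regress:
  G ∩ del = {}  (empty — regression defined)
  G \ add = {in(p2,t2), truck_at(t2,hub)} \ {in(p2,t2)} = {truck_at(t2,hub)}
  ∪ pre   = {truck_at(t2,hub)} ∪ {pkg_at(p2,hub), truck_at(t2,hub)}
          = {pkg_at(p2,hub), truck_at(t2,hub)}

== RESULT ==
["pkg_at(p2,hub)", "truck_at(t2,hub)"]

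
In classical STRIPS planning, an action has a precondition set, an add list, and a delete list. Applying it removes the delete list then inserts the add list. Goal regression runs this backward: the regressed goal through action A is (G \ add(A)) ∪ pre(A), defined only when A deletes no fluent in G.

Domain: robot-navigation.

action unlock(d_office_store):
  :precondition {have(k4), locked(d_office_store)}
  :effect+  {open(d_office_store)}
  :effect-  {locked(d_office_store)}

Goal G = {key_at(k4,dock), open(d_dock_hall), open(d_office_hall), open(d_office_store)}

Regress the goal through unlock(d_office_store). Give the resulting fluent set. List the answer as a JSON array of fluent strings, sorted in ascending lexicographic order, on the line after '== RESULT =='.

Compute (G \ add) ∪ pre:
  G ∩ del = {}  (empty — regression defined)
  G \ add = {key_at(k4,dock), open(d_dock_hall), open(d_office_hall), open(d_office_store)} \ {open(d_office_store)} = {key_at(k4,dock), open(d_dock_hall), open(d_office_hall)}
  ∪ pre   = {key_at(k4,dock), open(d_dock_hall), open(d_office_hall)} ∪ {have(k4), locked(d_office_store)}
          = {have(k4), key_at(k4,dock), locked(d_office_store), open(d_dock_hall), open(d_office_hall)}

== RESULT ==
["have(k4)", "key_at(k4,dock)", "locked(d_office_store)", "open(d_dock_hall)", "open(d_office_hall)"]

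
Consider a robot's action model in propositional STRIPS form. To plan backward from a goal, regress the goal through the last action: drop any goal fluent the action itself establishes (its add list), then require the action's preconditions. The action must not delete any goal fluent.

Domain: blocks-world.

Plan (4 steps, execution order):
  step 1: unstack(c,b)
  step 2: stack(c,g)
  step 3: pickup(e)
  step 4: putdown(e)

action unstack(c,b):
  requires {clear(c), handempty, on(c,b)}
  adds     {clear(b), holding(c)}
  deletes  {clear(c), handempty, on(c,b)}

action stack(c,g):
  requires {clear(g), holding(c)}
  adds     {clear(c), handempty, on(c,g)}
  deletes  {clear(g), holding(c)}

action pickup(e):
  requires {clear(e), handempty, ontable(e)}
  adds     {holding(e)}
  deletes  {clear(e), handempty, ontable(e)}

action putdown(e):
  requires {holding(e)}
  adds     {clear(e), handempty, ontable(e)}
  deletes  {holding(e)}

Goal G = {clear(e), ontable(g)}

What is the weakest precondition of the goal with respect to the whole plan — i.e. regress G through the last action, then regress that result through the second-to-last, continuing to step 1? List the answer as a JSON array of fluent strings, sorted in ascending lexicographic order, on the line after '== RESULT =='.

Work backward from the goal:
  through step 4 (putdown(e)): drop {clear(e)}, keep {ontable(g)}, require {holding(e)}
    → {holding(e), ontable(g)}
  through step 3 (pickup(e)): drop {holding(e)}, keep {ontable(g)}, require {clear(e), handempty, ontable(e)}
    → {clear(e), handempty, ontable(e), ontable(g)}
  through step 2 (stack(c,g)): drop {handempty}, keep {clear(e), ontable(e), ontable(g)}, require {clear(g), holding(c)}
    → {clear(e), clear(g), holding(c), ontable(e), ontable(g)}
  through step 1 (unstack(c,b)): drop {holding(c)}, keep {clear(e), clear(g), ontable(e), ontable(g)}, require {clear(c), handempty, on(c,b)}
    → {clear(c), clear(e), clear(g), handempty, on(c,b), ontable(e), ontable(g)}

== RESULT ==
["clear(c)", "clear(e)", "clear(g)", "handempty", "on(c,b)", "ontable(e)", "ontable(g)"]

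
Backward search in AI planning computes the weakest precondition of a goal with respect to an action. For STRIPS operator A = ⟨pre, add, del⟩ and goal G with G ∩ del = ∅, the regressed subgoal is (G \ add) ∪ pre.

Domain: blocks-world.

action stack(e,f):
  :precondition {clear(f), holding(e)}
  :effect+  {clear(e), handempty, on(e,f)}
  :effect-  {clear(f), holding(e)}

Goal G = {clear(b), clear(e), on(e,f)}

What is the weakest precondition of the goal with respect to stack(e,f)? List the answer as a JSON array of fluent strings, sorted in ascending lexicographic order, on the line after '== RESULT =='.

Compute (G \ add) ∪ pre:
  G ∩ del = {}  (empty — regression defined)
  G \ add = {clear(b), clear(e), on(e,f)} \ {clear(e), handempty, on(e,f)} = {clear(b)}
  ∪ pre   = {clear(b)} ∪ {clear(f), holding(e)}
          = {clear(b), clear(f), holding(e)}

== RESULT ==
["clear(b)", "clear(f)", "holding(e)"]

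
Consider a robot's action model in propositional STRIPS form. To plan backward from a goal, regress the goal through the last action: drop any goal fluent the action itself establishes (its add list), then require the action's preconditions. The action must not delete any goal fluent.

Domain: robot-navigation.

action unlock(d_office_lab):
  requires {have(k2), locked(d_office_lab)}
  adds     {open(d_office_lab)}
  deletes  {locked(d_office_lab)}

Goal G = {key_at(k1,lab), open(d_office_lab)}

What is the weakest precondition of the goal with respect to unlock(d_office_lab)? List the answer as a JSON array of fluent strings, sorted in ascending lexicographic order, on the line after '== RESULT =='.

Regress:
  G ∩ del = {}  (empty — regression defined)
  G \ add = {key_at(k1,lab), open(d_office_lab)} \ {open(d_office_lab)} = {key_at(k1,lab)}
  ∪ pre   = {key_at(k1,lab)} ∪ {have(k2), locked(d_office_lab)}
          = {have(k2), key_at(k1,lab), locked(d_office_lab)}

== RESULT ==
["have(k2)", "key_at(k1,lab)", "locked(d_office_lab)"]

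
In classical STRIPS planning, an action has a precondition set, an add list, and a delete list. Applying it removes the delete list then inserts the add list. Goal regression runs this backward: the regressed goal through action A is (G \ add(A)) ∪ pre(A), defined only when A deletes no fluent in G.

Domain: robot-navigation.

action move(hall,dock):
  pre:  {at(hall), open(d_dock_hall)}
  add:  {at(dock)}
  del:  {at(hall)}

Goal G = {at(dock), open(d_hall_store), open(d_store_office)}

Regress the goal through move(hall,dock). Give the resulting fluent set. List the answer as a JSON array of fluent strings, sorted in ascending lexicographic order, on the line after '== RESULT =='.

Compute (G \ add) ∪ pre:
  G ∩ del = {}  (empty — regression defined)
  G \ add = {at(dock), open(d_hall_store), open(d_store_office)} \ {at(dock)} = {open(d_hall_store), open(d_store_office)}
  ∪ pre   = {open(d_hall_store), open(d_store_office)} ∪ {at(hall), open(d_dock_hall)}
          = {at(hall), open(d_dock_hall), open(d_hall_store), open(d_store_office)}

== RESULT ==
["at(hall)", "open(d_dock_hall)", "open(d_hall_store)", "open(d_store_office)"]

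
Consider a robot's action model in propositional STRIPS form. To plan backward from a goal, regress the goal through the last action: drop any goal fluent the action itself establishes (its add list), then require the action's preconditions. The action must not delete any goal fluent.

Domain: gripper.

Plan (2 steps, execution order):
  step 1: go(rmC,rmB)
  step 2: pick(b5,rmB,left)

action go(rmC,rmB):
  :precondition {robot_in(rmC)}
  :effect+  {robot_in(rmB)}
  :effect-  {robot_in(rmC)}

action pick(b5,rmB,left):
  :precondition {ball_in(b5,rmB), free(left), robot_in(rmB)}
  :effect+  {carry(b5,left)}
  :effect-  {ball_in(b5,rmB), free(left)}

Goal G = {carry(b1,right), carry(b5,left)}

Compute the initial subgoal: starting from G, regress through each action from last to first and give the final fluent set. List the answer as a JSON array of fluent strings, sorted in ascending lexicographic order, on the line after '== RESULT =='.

Work backward from the goal:
  through step 2 (pick(b5,rmB,left)): drop {carry(b5,left)}, keep {carry(b1,right)}, require {ball_in(b5,rmB), free(left), robot_in(rmB)}
    → {ball_in(b5,rmB), carry(b1,right), free(left), robot_in(rmB)}
  through step 1 (go(rmC,rmB)): drop {robot_in(rmB)}, keep {ball_in(b5,rmB), carry(b1,right), free(left)}, require {robot_in(rmC)}
    → {ball_in(b5,rmB), carry(b1,right), free(left), robot_in(rmC)}

== RESULT ==
["ball_in(b5,rmB)", "carry(b1,right)", "free(left)", "robot_in(rmC)"]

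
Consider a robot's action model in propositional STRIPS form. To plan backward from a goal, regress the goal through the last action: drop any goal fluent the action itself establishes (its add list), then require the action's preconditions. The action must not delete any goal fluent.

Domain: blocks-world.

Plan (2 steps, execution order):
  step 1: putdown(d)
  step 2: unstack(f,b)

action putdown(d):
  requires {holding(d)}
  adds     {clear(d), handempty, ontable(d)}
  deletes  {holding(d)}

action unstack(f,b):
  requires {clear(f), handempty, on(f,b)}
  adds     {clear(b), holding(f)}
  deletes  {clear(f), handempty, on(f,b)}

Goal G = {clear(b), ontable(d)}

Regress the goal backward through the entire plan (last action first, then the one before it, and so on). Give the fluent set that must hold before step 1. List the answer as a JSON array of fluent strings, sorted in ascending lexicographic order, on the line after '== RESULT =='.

Work backward from the goal:
  through step 2 (unstack(f,b)): drop {clear(b)}, keep {ontable(d)}, require {clear(f), handempty, on(f,b)}
    → {clear(f), handempty, on(f,b), ontable(d)}
  through step 1 (putdown(d)): drop {handempty, ontable(d)}, keep {clear(f), on(f,b)}, require {holding(d)}
    → {clear(f), holding(d), on(f,b)}

== RESULT ==
["clear(f)", "holding(d)", "on(f,b)"]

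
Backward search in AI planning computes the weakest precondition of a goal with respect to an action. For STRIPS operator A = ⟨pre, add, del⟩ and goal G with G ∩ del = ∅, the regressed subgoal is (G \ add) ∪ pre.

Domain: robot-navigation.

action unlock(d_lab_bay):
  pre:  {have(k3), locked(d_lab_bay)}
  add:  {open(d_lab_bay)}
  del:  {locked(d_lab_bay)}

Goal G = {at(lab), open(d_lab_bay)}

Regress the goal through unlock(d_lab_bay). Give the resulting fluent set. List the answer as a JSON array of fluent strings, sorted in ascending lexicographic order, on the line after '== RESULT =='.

Compute (G \ add) ∪ pre:
  G ∩ del = {}  (empty — regression defined)
  G \ add = {at(lab), open(d_lab_bay)} \ {open(d_lab_bay)} = {at(lab)}
  ∪ pre   = {at(lab)} ∪ {have(k3), locked(d_lab_bay)}
          = {at(lab), have(k3), locked(d_lab_bay)}

== RESULT ==
["at(lab)", "have(k3)", "locked(d_lab_bay)"]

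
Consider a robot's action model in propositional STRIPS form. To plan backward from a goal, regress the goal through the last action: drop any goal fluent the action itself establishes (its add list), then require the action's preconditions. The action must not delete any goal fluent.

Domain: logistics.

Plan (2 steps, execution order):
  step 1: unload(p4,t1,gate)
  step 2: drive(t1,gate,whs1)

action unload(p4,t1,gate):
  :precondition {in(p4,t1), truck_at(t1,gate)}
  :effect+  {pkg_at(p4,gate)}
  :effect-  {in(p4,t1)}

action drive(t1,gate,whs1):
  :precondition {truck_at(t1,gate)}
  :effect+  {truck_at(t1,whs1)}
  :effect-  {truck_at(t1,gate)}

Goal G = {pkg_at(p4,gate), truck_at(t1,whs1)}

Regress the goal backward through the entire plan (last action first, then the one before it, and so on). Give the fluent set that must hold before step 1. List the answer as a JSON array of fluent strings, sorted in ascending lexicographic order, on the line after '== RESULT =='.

Work backward from the goal:
  through step 2 (drive(t1,gate,whs1)): drop {truck_at(t1,whs1)}, keep {pkg_at(p4,gate)}, require {truck_at(t1,gate)}
    → {pkg_at(p4,gate), truck_at(t1,gate)}
  through step 1 (unload(p4,t1,gate)): drop {pkg_at(p4,gate)}, keep {truck_at(t1,gate)}, require {in(p4,t1), truck_at(t1,gate)}
    → {in(p4,t1), truck_at(t1,gate)}

== RESULT ==
["in(p4,t1)", "truck_at(t1,gate)"]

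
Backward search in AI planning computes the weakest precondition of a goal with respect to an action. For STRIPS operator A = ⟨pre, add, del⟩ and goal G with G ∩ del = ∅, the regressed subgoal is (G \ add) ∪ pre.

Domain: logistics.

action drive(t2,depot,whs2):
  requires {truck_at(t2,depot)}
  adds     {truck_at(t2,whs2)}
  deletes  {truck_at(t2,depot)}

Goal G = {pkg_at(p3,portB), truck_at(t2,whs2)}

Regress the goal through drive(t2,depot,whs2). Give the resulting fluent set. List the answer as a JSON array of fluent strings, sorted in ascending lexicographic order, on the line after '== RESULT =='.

Compute (G \ add) ∪ pre:
  G ∩ del = {}  (empty — regression defined)
  G \ add = {pkg_at(p3,portB), truck_at(t2,whs2)} \ {truck_at(t2,whs2)} = {pkg_at(p3,portB)}
  ∪ pre   = {pkg_at(p3,portB)} ∪ {truck_at(t2,depot)}
          = {pkg_at(p3,portB), truck_at(t2,depot)}

== RESULT ==
["pkg_at(p3,portB)", "truck_at(t2,depot)"]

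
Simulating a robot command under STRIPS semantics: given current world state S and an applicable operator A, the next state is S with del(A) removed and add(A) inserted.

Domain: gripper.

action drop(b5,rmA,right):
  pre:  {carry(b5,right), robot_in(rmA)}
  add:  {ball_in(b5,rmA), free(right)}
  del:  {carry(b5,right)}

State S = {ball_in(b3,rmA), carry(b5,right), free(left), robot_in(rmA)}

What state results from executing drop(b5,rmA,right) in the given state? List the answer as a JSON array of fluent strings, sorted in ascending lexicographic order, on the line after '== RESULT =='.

Compute (S \ del) ∪ add:
  pre ⊆ S: {carry(b5,right), robot_in(rmA)} ⊆ S  — applicable
  S \ del = {ball_in(b3,rmA), free(left), robot_in(rmA)}
  ∪ add   = {ball_in(b3,rmA), ball_in(b5,rmA), free(left), free(right), robot_in(rmA)}

== RESULT ==
["ball_in(b3,rmA)", "ball_in(b5,rmA)", "free(left)", "free(right)", "robot_in(rmA)"]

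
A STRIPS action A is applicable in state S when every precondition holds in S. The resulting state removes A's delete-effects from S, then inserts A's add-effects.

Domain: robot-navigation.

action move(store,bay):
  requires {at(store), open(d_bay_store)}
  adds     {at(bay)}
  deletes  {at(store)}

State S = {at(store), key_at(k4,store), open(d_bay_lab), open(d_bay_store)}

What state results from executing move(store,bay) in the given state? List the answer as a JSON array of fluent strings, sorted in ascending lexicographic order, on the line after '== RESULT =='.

Compute (S \ del) ∪ add:
  pre ⊆ S: {at(store), open(d_bay_store)} ⊆ S  — applicable
  S \ del = {key_at(k4,store), open(d_bay_lab), open(d_bay_store)}
  ∪ add   = {at(bay), key_at(k4,store), open(d_bay_lab), open(d_bay_store)}

== RESULT ==
["at(bay)", "key_at(k4,store)", "open(d_bay_lab)", "open(d_bay_store)"]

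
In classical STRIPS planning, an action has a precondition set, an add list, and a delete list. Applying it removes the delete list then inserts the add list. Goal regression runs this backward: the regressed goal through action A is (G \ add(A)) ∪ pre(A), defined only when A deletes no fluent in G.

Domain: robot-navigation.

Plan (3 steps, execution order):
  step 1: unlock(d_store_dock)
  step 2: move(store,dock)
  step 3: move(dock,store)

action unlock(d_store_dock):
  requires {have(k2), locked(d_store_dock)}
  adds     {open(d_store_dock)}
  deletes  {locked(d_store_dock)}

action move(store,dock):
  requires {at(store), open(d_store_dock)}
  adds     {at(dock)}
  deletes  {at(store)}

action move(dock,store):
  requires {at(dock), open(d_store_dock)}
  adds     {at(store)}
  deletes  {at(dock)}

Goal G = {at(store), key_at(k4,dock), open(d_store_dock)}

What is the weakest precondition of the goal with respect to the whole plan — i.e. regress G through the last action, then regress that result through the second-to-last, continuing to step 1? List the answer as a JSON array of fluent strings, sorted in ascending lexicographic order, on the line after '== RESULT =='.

Work backward from the goal:
  through step 3 (move(dock,store)): drop {at(store)}, keep {key_at(k4,dock), open(d_store_dock)}, require {at(dock), open(d_store_dock)}
    → {at(dock), key_at(k4,dock), open(d_store_dock)}
  through step 2 (move(store,dock)): drop {at(dock)}, keep {key_at(k4,dock), open(d_store_dock)}, require {at(store), open(d_store_dock)}
    → {at(store), key_at(k4,dock), open(d_store_dock)}
  through step 1 (unlock(d_store_dock)): drop {open(d_store_dock)}, keep {at(store), key_at(k4,dock)}, require {have(k2), locked(d_store_dock)}
    → {at(store), have(k2), key_at(k4,dock), locked(d_store_dock)}

== RESULT ==
["at(store)", "have(k2)", "key_at(k4,dock)", "locked(d_store_dock)"]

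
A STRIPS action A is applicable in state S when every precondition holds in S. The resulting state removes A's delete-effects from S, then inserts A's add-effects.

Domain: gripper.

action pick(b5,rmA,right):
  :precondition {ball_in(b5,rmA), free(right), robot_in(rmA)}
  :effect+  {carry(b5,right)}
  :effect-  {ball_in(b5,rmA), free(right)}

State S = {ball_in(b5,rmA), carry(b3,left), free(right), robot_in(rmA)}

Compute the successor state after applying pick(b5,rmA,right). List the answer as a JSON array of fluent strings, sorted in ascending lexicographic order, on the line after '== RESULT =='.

Progress:
  pre ⊆ S: {ball_in(b5,rmA), free(right), robot_in(rmA)} ⊆ S  — applicable
  S \ del = {carry(b3,left), robot_in(rmA)}
  ∪ add   = {carry(b3,left), carry(b5,right), robot_in(rmA)}

== RESULT ==
["carry(b3,left)", "carry(b5,right)", "robot_in(rmA)"]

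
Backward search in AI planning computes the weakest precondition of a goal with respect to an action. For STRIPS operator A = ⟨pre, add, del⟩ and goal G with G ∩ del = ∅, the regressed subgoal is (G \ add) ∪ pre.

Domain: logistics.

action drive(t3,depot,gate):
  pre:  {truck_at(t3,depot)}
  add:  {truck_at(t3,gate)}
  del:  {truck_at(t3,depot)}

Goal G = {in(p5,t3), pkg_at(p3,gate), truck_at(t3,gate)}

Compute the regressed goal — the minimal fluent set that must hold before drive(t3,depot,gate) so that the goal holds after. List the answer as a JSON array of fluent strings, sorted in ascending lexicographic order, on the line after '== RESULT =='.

Compute (G \ add) ∪ pre:
  G ∩ del = {}  (empty — regression defined)
  G \ add = {in(p5,t3), pkg_at(p3,gate), truck_at(t3,gate)} \ {truck_at(t3,gate)} = {in(p5,t3), pkg_at(p3,gate)}
  ∪ pre   = {in(p5,t3), pkg_at(p3,gate)} ∪ {truck_at(t3,depot)}
          = {in(p5,t3), pkg_at(p3,gate), truck_at(t3,depot)}

== RESULT ==
["in(p5,t3)", "pkg_at(p3,gate)", "truck_at(t3,depot)"]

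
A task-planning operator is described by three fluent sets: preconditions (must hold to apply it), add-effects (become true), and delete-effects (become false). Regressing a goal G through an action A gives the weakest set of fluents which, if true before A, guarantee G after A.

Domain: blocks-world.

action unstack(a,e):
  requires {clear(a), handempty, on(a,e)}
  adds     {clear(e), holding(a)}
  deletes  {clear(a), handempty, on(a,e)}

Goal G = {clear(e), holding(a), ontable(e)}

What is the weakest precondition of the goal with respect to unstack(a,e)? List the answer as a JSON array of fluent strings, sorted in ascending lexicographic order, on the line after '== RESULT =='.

Compute (G \ add) ∪ pre:
  G ∩ del = {}  (empty — regression defined)
  G \ add = {clear(e), holding(a), ontable(e)} \ {clear(e), holding(a)} = {ontable(e)}
  ∪ pre   = {ontable(e)} ∪ {clear(a), handempty, on(a,e)}
          = {clear(a), handempty, on(a,e), ontable(e)}

== RESULT ==
["clear(a)", "handempty", "on(a,e)", "ontable(e)"]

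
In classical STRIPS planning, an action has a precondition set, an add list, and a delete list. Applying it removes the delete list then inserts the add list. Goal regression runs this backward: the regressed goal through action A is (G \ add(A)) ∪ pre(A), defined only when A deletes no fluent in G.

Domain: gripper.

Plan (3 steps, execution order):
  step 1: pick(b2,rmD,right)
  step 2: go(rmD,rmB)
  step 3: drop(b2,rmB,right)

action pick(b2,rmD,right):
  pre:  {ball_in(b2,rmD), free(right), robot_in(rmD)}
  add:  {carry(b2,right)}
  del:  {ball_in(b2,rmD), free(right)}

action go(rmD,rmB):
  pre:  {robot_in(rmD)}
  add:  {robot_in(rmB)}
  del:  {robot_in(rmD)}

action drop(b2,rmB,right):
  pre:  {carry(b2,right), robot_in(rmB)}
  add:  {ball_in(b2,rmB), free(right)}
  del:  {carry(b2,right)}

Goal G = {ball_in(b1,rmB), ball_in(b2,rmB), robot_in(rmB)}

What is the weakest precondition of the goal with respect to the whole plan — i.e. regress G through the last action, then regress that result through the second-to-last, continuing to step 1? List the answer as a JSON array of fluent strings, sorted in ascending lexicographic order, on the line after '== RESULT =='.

Work backward from the goal:
  through step 3 (drop(b2,rmB,right)): drop {ball_in(b2,rmB)}, keep {ball_in(b1,rmB), robot_in(rmB)}, require {carry(b2,right), robot_in(rmB)}
    → {ball_in(b1,rmB), carry(b2,right), robot_in(rmB)}
  through step 2 (go(rmD,rmB)): drop {robot_in(rmB)}, keep {ball_in(b1,rmB), carry(b2,right)}, require {robot_in(rmD)}
    → {ball_in(b1,rmB), carry(b2,right), robot_in(rmD)}
  through step 1 (pick(b2,rmD,right)): drop {carry(b2,right)}, keep {ball_in(b1,rmB), robot_in(rmD)}, require {ball_in(b2,rmD), free(right), robot_in(rmD)}
    → {ball_in(b1,rmB), ball_in(b2,rmD), free(right), robot_in(rmD)}

== RESULT ==
["ball_in(b1,rmB)", "ball_in(b2,rmD)", "free(right)", "robot_in(rmD)"]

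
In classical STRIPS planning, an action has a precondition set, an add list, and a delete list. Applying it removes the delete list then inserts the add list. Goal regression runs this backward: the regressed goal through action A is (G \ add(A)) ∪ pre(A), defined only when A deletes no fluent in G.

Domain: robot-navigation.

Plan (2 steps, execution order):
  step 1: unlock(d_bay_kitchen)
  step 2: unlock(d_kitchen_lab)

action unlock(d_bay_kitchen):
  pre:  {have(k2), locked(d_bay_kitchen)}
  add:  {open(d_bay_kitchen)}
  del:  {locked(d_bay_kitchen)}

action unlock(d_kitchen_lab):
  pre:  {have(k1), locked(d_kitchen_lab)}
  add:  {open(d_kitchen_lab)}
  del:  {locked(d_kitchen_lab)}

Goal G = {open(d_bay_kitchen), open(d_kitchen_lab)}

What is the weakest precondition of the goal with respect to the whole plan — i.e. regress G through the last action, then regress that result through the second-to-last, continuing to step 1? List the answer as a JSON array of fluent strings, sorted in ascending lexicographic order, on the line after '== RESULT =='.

Regress step by step:
  through step 2 (unlock(d_kitchen_lab)): drop {open(d_kitchen_lab)}, keep {open(d_bay_kitchen)}, require {have(k1), locked(d_kitchen_lab)}
    → {have(k1), locked(d_kitchen_lab), open(d_bay_kitchen)}
  through step 1 (unlock(d_bay_kitchen)): drop {open(d_bay_kitchen)}, keep {have(k1), locked(d_kitchen_lab)}, require {have(k2), locked(d_bay_kitchen)}
    → {have(k1), have(k2), locked(d_bay_kitchen), locked(d_kitchen_lab)}

== RESULT ==
["have(k1)", "have(k2)", "locked(d_bay_kitchen)", "locked(d_kitchen_lab)"]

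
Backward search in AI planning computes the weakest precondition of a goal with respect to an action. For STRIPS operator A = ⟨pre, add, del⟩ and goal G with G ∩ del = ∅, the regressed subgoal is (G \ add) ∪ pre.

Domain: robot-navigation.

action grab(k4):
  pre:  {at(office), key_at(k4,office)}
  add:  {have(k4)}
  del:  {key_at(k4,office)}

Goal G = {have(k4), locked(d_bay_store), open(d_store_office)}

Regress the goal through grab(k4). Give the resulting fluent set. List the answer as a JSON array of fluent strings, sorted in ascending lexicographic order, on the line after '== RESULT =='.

Regress:
  G ∩ del = {}  (empty — regression defined)
  G \ add = {have(k4), locked(d_bay_store), open(d_store_office)} \ {have(k4)} = {locked(d_bay_store), open(d_store_office)}
  ∪ pre   = {locked(d_bay_store), open(d_store_office)} ∪ {at(office), key_at(k4,office)}
          = {at(office), key_at(k4,office), locked(d_bay_store), open(d_store_office)}

== RESULT ==
["at(office)", "key_at(k4,office)", "locked(d_bay_store)", "open(d_store_office)"]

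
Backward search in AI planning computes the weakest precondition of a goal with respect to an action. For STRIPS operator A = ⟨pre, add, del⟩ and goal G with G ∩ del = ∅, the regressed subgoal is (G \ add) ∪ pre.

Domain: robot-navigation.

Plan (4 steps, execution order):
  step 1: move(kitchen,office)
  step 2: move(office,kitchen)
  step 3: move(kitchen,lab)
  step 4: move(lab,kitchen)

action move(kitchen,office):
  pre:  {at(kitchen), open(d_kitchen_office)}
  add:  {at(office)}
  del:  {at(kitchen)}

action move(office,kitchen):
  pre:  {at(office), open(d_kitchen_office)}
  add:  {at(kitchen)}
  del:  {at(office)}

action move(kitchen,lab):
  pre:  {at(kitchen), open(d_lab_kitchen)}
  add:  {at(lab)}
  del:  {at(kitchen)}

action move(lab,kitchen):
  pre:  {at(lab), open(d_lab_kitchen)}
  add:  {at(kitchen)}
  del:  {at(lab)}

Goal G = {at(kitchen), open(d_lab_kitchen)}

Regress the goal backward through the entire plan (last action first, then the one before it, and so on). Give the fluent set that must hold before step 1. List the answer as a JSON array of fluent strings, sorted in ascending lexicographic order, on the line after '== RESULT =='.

Work backward from the goal:
  through step 4 (move(lab,kitchen)): drop {at(kitchen)}, keep {open(d_lab_kitchen)}, require {at(lab), open(d_lab_kitchen)}
    → {at(lab), open(d_lab_kitchen)}
  through step 3 (move(kitchen,lab)): drop {at(lab)}, keep {open(d_lab_kitchen)}, require {at(kitchen), open(d_lab_kitchen)}
    → {at(kitchen), open(d_lab_kitchen)}
  through step 2 (move(office,kitchen)): drop {at(kitchen)}, keep {open(d_lab_kitchen)}, require {at(office), open(d_kitchen_office)}
    → {at(office), open(d_kitchen_office), open(d_lab_kitchen)}
  through step 1 (move(kitchen,office)): drop {at(office)}, keep {open(d_kitchen_office), open(d_lab_kitchen)}, require {at(kitchen), open(d_kitchen_office)}
    → {at(kitchen), open(d_kitchen_office), open(d_lab_kitchen)}

== RESULT ==
["at(kitchen)", "open(d_kitchen_office)", "open(d_lab_kitchen)"]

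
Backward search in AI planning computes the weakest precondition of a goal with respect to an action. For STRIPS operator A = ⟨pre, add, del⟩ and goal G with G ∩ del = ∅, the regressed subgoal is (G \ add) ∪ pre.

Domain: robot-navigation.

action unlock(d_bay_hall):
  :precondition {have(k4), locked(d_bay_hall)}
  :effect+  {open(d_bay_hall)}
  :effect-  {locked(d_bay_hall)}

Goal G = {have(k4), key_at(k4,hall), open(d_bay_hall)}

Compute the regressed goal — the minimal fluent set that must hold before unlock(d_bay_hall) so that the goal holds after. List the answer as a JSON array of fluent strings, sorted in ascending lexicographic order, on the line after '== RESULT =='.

Regress:
  G ∩ del = {}  (empty — regression defined)
  G \ add = {have(k4), key_at(k4,hall), open(d_bay_hall)} \ {open(d_bay_hall)} = {have(k4), key_at(k4,hall)}
  ∪ pre   = {have(k4), key_at(k4,hall)} ∪ {have(k4), locked(d_bay_hall)}
          = {have(k4), key_at(k4,hall), locked(d_bay_hall)}

== RESULT ==
["have(k4)", "key_at(k4,hall)", "locked(d_bay_hall)"]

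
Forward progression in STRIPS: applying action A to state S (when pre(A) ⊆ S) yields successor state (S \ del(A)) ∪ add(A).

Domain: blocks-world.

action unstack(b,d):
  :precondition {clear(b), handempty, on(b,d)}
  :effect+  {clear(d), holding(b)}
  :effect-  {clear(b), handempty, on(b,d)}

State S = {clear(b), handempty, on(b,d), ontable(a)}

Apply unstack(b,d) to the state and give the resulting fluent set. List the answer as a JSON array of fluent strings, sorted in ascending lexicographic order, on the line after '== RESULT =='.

Compute (S \ del) ∪ add:
  pre ⊆ S: {clear(b), handempty, on(b,d)} ⊆ S  — applicable
  S \ del = {ontable(a)}
  ∪ add   = {clear(d), holding(b), ontable(a)}

== RESULT ==
["clear(d)", "holding(b)", "ontable(a)"]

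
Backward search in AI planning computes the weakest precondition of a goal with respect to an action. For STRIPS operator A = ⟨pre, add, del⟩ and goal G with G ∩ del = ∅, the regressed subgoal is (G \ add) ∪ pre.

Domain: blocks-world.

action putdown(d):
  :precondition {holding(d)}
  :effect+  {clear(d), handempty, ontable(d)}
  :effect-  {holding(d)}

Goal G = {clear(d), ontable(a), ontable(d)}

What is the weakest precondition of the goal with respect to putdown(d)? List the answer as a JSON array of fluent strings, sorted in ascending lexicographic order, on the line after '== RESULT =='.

Compute (G \ add) ∪ pre:
  G ∩ del = {}  (empty — regression defined)
  G \ add = {clear(d), ontable(a), ontable(d)} \ {clear(d), handempty, ontable(d)} = {ontable(a)}
  ∪ pre   = {ontable(a)} ∪ {holding(d)}
          = {holding(d), ontable(a)}

== RESULT ==
["holding(d)", "ontable(a)"]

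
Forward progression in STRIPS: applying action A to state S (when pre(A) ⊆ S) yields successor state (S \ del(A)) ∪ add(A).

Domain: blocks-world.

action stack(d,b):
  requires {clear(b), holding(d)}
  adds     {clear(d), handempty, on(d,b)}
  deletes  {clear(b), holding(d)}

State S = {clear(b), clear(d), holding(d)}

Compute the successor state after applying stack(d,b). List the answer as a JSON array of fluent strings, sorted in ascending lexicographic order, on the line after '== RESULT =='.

Compute (S \ del) ∪ add:
  pre ⊆ S: {clear(b), holding(d)} ⊆ S  — applicable
  S \ del = {clear(d)}
  ∪ add   = {clear(d), handempty, on(d,b)}

== RESULT ==
["clear(d)", "handempty", "on(d,b)"]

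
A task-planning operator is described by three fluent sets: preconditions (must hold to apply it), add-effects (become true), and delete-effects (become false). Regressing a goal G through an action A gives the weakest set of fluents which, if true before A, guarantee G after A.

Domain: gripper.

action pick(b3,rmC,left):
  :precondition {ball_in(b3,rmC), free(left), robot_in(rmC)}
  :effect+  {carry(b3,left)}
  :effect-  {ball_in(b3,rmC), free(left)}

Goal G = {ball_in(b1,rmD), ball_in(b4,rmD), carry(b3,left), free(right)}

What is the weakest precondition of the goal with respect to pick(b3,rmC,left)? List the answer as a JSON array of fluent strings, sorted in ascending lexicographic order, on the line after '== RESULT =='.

Compute (G \ add) ∪ pre:
  G ∩ del = {}  (empty — regression defined)
  G \ add = {ball_in(b1,rmD), ball_in(b4,rmD), carry(b3,left), free(right)} \ {carry(b3,left)} = {ball_in(b1,rmD), ball_in(b4,rmD), free(right)}
  ∪ pre   = {ball_in(b1,rmD), ball_in(b4,rmD), free(right)} ∪ {ball_in(b3,rmC), free(left), robot_in(rmC)}
          = {ball_in(b1,rmD), ball_in(b3,rmC), ball_in(b4,rmD), free(left), free(right), robot_in(rmC)}

== RESULT ==
["ball_in(b1,rmD)", "ball_in(b3,rmC)", "ball_in(b4,rmD)", "free(left)", "free(right)", "robot_in(rmC)"]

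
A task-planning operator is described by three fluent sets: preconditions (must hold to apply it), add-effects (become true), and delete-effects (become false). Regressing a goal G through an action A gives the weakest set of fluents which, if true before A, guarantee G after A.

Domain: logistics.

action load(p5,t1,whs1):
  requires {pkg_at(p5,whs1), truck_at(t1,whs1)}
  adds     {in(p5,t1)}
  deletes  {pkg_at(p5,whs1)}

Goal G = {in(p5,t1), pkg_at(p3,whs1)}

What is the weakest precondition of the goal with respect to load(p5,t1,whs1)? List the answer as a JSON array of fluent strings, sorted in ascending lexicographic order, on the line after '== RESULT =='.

Regress:
  G ∩ del = {}  (empty — regression defined)
  G \ add = {in(p5,t1), pkg_at(p3,whs1)} \ {in(p5,t1)} = {pkg_at(p3,whs1)}
  ∪ pre   = {pkg_at(p3,whs1)} ∪ {pkg_at(p5,whs1), truck_at(t1,whs1)}
          = {pkg_at(p3,whs1), pkg_at(p5,whs1), truck_at(t1,whs1)}

== RESULT ==
["pkg_at(p3,whs1)", "pkg_at(p5,whs1)", "truck_at(t1,whs1)"]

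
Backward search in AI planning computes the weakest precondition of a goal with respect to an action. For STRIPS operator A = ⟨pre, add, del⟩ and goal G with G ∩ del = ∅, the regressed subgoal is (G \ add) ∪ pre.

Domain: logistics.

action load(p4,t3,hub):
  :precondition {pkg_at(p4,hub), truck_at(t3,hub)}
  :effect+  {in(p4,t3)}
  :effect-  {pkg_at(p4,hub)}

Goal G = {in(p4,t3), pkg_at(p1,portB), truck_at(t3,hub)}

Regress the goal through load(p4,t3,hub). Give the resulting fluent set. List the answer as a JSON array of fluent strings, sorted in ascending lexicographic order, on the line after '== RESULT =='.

Compute (G \ add) ∪ pre:
  G ∩ del = {}  (empty — regression defined)
  G \ add = {in(p4,t3), pkg_at(p1,portB), truck_at(t3,hub)} \ {in(p4,t3)} = {pkg_at(p1,portB), truck_at(t3,hub)}
  ∪ pre   = {pkg_at(p1,portB), truck_at(t3,hub)} ∪ {pkg_at(p4,hub), truck_at(t3,hub)}
          = {pkg_at(p1,portB), pkg_at(p4,hub), truck_at(t3,hub)}

== RESULT ==
["pkg_at(p1,portB)", "pkg_at(p4,hub)", "truck_at(t3,hub)"]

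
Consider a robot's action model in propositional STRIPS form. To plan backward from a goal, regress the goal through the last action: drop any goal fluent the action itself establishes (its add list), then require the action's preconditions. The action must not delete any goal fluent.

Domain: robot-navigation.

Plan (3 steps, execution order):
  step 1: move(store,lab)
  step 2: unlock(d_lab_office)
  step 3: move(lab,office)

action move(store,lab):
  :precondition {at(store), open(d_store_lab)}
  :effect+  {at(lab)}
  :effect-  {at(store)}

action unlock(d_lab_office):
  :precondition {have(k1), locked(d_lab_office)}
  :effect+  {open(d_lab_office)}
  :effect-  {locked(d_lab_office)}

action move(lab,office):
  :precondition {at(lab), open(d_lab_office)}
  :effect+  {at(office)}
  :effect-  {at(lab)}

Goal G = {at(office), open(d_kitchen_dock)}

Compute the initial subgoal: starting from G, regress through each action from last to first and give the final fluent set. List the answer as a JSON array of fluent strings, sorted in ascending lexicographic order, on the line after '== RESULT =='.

Work backward from the goal:
  through step 3 (move(lab,office)): drop {at(office)}, keep {open(d_kitchen_dock)}, require {at(lab), open(d_lab_office)}
    → {at(lab), open(d_kitchen_dock), open(d_lab_office)}
  through step 2 (unlock(d_lab_office)): drop {open(d_lab_office)}, keep {at(lab), open(d_kitchen_dock)}, require {have(k1), locked(d_lab_office)}
    → {at(lab), have(k1), locked(d_lab_office), open(d_kitchen_dock)}
  through step 1 (move(store,lab)): drop {at(lab)}, keep {have(k1), locked(d_lab_office), open(d_kitchen_dock)}, require {at(store), open(d_store_lab)}
    → {at(store), have(k1), locked(d_lab_office), open(d_kitchen_dock), open(d_store_lab)}

== RESULT ==
["at(store)", "have(k1)", "locked(d_lab_office)", "open(d_kitchen_dock)", "open(d_store_lab)"]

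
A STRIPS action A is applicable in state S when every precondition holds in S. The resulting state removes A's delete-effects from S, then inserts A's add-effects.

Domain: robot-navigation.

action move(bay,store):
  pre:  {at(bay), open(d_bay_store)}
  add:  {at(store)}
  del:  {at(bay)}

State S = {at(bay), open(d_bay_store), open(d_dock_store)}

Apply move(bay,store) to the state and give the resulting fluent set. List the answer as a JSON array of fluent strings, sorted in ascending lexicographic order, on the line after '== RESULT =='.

Progress:
  pre ⊆ S: {at(bay), open(d_bay_store)} ⊆ S  — applicable
  S \ del = {open(d_bay_store), open(d_dock_store)}
  ∪ add   = {at(store), open(d_bay_store), open(d_dock_store)}

== RESULT ==
["at(store)", "open(d_bay_store)", "open(d_dock_store)"]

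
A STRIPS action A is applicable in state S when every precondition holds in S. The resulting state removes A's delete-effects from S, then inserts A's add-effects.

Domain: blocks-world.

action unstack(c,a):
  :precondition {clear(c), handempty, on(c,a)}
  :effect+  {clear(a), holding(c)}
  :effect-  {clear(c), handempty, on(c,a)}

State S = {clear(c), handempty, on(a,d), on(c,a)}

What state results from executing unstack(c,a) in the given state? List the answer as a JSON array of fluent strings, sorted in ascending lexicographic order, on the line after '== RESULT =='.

Compute (S \ del) ∪ add:
  pre ⊆ S: {clear(c), handempty, on(c,a)} ⊆ S  — applicable
  S \ del = {on(a,d)}
  ∪ add   = {clear(a), holding(c), on(a,d)}

== RESULT ==
["clear(a)", "holding(c)", "on(a,d)"]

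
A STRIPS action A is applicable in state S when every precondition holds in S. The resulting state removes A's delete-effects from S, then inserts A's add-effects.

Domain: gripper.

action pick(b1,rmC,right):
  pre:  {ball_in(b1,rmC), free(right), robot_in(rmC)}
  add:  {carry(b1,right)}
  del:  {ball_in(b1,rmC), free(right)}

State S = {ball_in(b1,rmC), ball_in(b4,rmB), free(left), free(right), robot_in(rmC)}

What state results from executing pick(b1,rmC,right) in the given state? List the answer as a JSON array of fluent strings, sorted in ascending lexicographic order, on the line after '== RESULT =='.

Compute (S \ del) ∪ add:
  pre ⊆ S: {ball_in(b1,rmC), free(right), robot_in(rmC)} ⊆ S  — applicable
  S \ del = {ball_in(b4,rmB), free(left), robot_in(rmC)}
  ∪ add   = {ball_in(b4,rmB), carry(b1,right), free(left), robot_in(rmC)}

== RESULT ==
["ball_in(b4,rmB)", "carry(b1,right)", "free(left)", "robot_in(rmC)"]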